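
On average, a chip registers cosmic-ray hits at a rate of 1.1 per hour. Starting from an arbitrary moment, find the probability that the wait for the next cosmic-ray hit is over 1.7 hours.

The wait for the next event is exponential with rate λ = 1.1 per hour.
P(T > 1.7) = e^(−λt) = e^(−1.1 × 1.7) = e^(−1.87) ≈ 0.1541.

0.1541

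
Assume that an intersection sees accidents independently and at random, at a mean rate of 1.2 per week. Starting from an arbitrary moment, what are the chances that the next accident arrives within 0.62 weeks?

Inter-arrival times are exponential with rate λ = 1.2 per week.
P(T ≤ 0.62) = 1 − e^(−λt) = 1 − e^(−1.2 × 0.62) = 1 − e^(−0.744) ≈ 0.5248.

0.5248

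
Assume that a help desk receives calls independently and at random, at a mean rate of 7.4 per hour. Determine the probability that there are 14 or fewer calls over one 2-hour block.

0.4863

Over the interval, μ = 7.4 × 2 = 14.8 (a 2-hour block = 2 hours).
P(N ≤ 14) = Σ_{j=0}^{14} e^(−μ) μ^j/j! ≈ 0.4863.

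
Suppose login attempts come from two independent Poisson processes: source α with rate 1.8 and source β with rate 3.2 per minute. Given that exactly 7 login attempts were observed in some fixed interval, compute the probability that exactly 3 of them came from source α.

Given the total, each event is independently from source α with probability p = λ_α/(λ_α+λ_β) = 1.8/5 = 0.3600.
So K ~ Binomial(7, 1.8/5): P(K = 3) = C(7,3) · (1.8/5)^3 · (3.2/5)^4 ≈ 0.2740.

0.2740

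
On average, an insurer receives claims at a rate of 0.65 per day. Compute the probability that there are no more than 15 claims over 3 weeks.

0.7035

Over the interval, μ = 0.65 × 21 = 13.65 (3 weeks = 21 days).
P(N ≤ 15) = Σ_{j=0}^{15} e^(−μ) μ^j/j! ≈ 0.7035.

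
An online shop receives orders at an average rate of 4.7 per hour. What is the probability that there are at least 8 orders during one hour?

With mean μ = 4.7 per hour,
P(N ≥ 8) = 1 − P(N ≤ 7) = 1 − Σ_{j=0}^{7} e^(−μ) μ^j/j! ≈ 0.1040.

0.1040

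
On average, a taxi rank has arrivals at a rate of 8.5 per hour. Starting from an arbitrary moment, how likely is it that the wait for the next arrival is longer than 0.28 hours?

0.0926

The wait for the next event is exponential with rate λ = 8.5 per hour.
P(T > 0.28) = e^(−λt) = e^(−8.5 × 0.28) = e^(−2.38) ≈ 0.0926.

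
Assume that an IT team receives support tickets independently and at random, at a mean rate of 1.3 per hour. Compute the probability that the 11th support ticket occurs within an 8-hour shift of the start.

Over the interval, μ = 1.3 × 8 = 10.4 (an 8-hour shift = 8 hours).
The 11th arrival falls in the interval iff at least 11 events occur there: P(S_11 ≤ t) = P(N ≥ 11) = 1 − P(N ≤ 10) ≈ 0.4669.

0.4669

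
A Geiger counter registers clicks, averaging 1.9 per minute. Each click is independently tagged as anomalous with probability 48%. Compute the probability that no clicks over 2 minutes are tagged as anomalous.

Thinning: the clicks that are tagged as anomalous themselves form a Poisson process with rate 0.48 × 1.9 = 0.912 per minute.
Over the interval, μ = 0.912 × 2 = 1.824 (2 minutes).
P(N = 0) = e^(−1.824) · 1.824^0/0! ≈ 0.1614.

0.1614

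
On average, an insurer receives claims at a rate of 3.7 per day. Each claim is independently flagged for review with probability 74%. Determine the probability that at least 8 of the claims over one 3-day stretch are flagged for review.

Thinning: the claims that are flagged for review themselves form a Poisson process with rate 0.74 × 3.7 = 2.738 per day.
Over the interval, μ = 2.738 × 3 = 8.214 (a 3-day stretch = 3 days).
P(N ≥ 8) = 1 − P(N ≤ 7) ≈ 0.5765.

0.5765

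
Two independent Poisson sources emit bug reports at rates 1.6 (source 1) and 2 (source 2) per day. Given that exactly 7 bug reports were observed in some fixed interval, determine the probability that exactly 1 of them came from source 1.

Given the total, each event is independently from source 1 with probability p = λ_1/(λ_1+λ_2) = 1.6/3.6 ≈ 0.4444.
So K ~ Binomial(7, 1.6/3.6): P(K = 1) = C(7,1) · (1.6/3.6)^1 · (2/3.6)^6 ≈ 0.0915.

0.0915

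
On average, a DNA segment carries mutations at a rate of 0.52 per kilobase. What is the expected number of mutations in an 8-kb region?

E[N] = λt = 0.52 × 8 = 4.16 (an 8-kb region = 8 kilobases).

4.16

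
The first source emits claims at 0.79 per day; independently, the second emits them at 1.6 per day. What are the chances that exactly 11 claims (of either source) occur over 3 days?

0.0496

Independent Poisson processes superpose: combined rate λ = 0.79 + 1.6 = 2.39 per day.
Over the interval, μ = 2.39 × 3 = 7.17 (3 days).
P(N = 11) = e^(−7.17) · 7.17^11/11! ≈ 0.0496.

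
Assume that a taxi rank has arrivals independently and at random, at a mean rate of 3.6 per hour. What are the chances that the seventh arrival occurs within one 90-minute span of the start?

0.2983

Over the interval, μ = 3.6 × 1.5 = 5.4 (a 90-minute span = 1.5 hours).
The seventh arrival falls in the interval iff at least 7 events occur there: P(S_7 ≤ t) = P(N ≥ 7) = 1 − P(N ≤ 6) ≈ 0.2983.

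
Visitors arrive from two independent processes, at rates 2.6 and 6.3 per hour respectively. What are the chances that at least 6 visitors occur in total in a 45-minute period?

0.6559

Independent Poisson processes superpose: combined rate λ = 2.6 + 6.3 = 8.9 per hour.
Over the interval, μ = 8.9 × 0.75 = 6.675 (a 45-minute period = 0.75 hours).
P(N ≥ 6) = 1 − P(N ≤ 5) ≈ 0.6559.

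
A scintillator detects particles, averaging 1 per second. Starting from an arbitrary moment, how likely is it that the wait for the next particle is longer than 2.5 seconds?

0.0821

The wait for the next event is exponential with rate λ = 1 per second.
P(T > 2.5) = e^(−λt) = e^(−1 × 2.5) = e^(−2.5) ≈ 0.0821.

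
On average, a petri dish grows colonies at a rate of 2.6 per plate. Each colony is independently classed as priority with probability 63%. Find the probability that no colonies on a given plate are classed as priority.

0.1944

Thinning: the colonies that are classed as priority themselves form a Poisson process with rate 0.63 × 2.6 = 1.638 per plate.
So μ = 1.638.
P(N = 0) = e^(−1.638) · 1.638^0/0! ≈ 0.1944.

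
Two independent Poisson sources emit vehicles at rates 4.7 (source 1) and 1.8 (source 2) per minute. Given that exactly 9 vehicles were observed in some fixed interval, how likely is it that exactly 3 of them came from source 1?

0.0143

Given the total, each event is independently from source 1 with probability p = λ_1/(λ_1+λ_2) = 4.7/6.5 ≈ 0.7231.
So K ~ Binomial(9, 4.7/6.5): P(K = 3) = C(9,3) · (4.7/6.5)^3 · (1.8/6.5)^6 ≈ 0.0143.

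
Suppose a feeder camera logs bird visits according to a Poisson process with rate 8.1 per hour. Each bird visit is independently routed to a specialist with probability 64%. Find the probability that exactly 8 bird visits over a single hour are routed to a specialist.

0.0725

Thinning: the bird visits that are routed to a specialist themselves form a Poisson process with rate 0.64 × 8.1 = 5.184 per hour.
So μ = 5.184.
P(N = 8) = e^(−5.184) · 5.184^8/8! ≈ 0.0725.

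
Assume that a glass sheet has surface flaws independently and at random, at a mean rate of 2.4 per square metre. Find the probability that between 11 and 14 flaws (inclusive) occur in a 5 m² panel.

Over the interval, μ = 2.4 × 5 = 12 (a 5 m² panel = 5 square metres).
P(11 ≤ N ≤ 14) = Σ_{j=11}^{14} e^(−12) · 12^j/j! ≈ 0.4248.

0.4248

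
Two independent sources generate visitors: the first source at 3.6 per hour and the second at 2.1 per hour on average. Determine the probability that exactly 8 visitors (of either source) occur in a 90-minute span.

0.1371

Independent Poisson processes superpose: combined rate λ = 3.6 + 2.1 = 5.7 per hour.
Over the interval, μ = 5.7 × 1.5 = 8.55 (a 90-minute span = 1.5 hours).
P(N = 8) = e^(−8.55) · 8.55^8/8! ≈ 0.1371.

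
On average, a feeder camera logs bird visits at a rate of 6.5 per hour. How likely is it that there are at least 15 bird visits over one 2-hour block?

0.3249

Over the interval, μ = 6.5 × 2 = 13 (a 2-hour block = 2 hours).
P(N ≥ 15) = 1 − P(N ≤ 14) = 1 − Σ_{j=0}^{14} e^(−μ) μ^j/j! ≈ 0.3249.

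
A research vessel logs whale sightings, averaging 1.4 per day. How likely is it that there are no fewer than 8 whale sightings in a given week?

0.7612

Over the interval, μ = 1.4 × 7 = 9.8 (a week = 7 days).
P(N ≥ 8) = 1 − P(N ≤ 7) = 1 − Σ_{j=0}^{7} e^(−μ) μ^j/j! ≈ 0.7612.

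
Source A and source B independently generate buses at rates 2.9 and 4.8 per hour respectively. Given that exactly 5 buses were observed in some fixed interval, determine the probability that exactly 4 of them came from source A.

0.0627

Given the total, each event is independently from source A with probability p = λ_A/(λ_A+λ_B) = 2.9/7.7 ≈ 0.3766.
So K ~ Binomial(5, 2.9/7.7): P(K = 4) = C(5,4) · (2.9/7.7)^4 · (4.8/7.7)^1 ≈ 0.0627.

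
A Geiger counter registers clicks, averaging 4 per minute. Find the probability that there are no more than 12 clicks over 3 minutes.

Over the interval, μ = 4 × 3 = 12 (3 minutes).
P(N ≤ 12) = Σ_{j=0}^{12} e^(−μ) μ^j/j! ≈ 0.5760.

0.5760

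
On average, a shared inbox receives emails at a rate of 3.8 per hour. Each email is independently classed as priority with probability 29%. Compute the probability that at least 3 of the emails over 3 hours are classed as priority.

Thinning: the emails that are classed as priority themselves form a Poisson process with rate 0.29 × 3.8 = 1.102 per hour.
Over the interval, μ = 1.102 × 3 = 3.306 (3 hours).
P(N ≥ 3) = 1 − P(N ≤ 2) ≈ 0.6418.

0.6418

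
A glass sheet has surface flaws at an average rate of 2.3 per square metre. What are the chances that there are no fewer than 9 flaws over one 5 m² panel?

Over the interval, μ = 2.3 × 5 = 11.5 (a 5 m² panel = 5 square metres).
P(N ≥ 9) = 1 − P(N ≤ 8) = 1 − Σ_{j=0}^{8} e^(−μ) μ^j/j! ≈ 0.8094.

0.8094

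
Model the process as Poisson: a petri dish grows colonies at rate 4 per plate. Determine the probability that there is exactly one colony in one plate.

With mean μ = 4 per plate,
P(N = 1) = e^(−μ) μ^1/1! = e^(−4) · 4^1/1 ≈ 0.0733.

0.0733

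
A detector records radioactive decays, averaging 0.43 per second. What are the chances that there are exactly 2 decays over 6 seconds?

Over the interval, μ = 0.43 × 6 = 2.58 (6 seconds).
P(N = 2) = e^(−μ) μ^2/2! = e^(−2.58) · 2.58^2/2 ≈ 0.2522.

0.2522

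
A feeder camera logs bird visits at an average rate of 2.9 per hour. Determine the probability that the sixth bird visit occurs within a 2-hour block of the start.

Over the interval, μ = 2.9 × 2 = 5.8 (a 2-hour block = 2 hours).
The sixth arrival falls in the interval iff at least 6 events occur there: P(S_6 ≤ t) = P(N ≥ 6) = 1 − P(N ≤ 5) ≈ 0.5217.

0.5217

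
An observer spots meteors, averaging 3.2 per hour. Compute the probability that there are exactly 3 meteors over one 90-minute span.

Over the interval, μ = 3.2 × 1.5 = 4.8 (a 90-minute span = 1.5 hours).
P(N = 3) = e^(−μ) μ^3/3! = e^(−4.8) · 4.8^3/6 ≈ 0.1517.

0.1517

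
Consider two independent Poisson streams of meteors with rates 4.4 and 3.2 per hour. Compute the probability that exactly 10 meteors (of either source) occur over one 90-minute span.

Independent Poisson processes superpose: combined rate λ = 4.4 + 3.2 = 7.6 per hour.
Over the interval, μ = 7.6 × 1.5 = 11.4 (a 90-minute span = 1.5 hours).
P(N = 10) = e^(−11.4) · 11.4^10/10! ≈ 0.1144.

0.1144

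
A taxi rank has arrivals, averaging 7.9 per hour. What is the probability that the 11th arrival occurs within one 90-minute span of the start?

Over the interval, μ = 7.9 × 1.5 = 11.85 (a 90-minute span = 1.5 hours).
The 11th arrival falls in the interval iff at least 11 events occur there: P(S_11 ≤ t) = P(N ≥ 11) = 1 − P(N ≤ 10) ≈ 0.6369.

0.6369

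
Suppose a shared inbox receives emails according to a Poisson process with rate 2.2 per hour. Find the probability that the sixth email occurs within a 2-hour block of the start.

Over the interval, μ = 2.2 × 2 = 4.4 (a 2-hour block = 2 hours).
The sixth arrival falls in the interval iff at least 6 events occur there: P(S_6 ≤ t) = P(N ≥ 6) = 1 − P(N ≤ 5) ≈ 0.2801.

0.2801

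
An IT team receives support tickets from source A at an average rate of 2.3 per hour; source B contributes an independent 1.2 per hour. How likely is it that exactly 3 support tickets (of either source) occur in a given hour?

0.2158

Independent Poisson processes superpose: combined rate λ = 2.3 + 1.2 = 3.5 per hour.
So μ = 3.5.
P(N = 3) = e^(−3.5) · 3.5^3/3! ≈ 0.2158.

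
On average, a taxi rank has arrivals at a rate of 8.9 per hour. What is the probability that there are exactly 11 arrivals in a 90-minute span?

Over the interval, μ = 8.9 × 1.5 = 13.35 (a 90-minute span = 1.5 hours).
P(N = 11) = e^(−μ) μ^11/11! = e^(−13.35) · 13.35^11/39916800 ≈ 0.0958.

0.0958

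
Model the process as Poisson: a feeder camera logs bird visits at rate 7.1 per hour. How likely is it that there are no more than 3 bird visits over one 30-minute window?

0.5259

Over the interval, μ = 7.1 × 0.5 = 3.55 (a 30-minute window = 0.5 hours).
P(N ≤ 3) = Σ_{j=0}^{3} e^(−μ) μ^j/j! ≈ 0.5259.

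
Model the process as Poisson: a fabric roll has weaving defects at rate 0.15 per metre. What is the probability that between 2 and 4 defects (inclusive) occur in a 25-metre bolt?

Over the interval, μ = 0.15 × 25 = 3.75 (a 25-metre bolt = 25 metres).
P(2 ≤ N ≤ 4) = Σ_{j=2}^{4} e^(−3.75) · 3.75^j/j! ≈ 0.5658.

0.5658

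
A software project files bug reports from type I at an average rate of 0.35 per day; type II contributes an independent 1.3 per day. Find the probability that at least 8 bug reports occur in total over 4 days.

Independent Poisson processes superpose: combined rate λ = 0.35 + 1.3 = 1.65 per day.
Over the interval, μ = 1.65 × 4 = 6.6 (4 days).
P(N ≥ 8) = 1 − P(N ≤ 7) ≈ 0.3419.

0.3419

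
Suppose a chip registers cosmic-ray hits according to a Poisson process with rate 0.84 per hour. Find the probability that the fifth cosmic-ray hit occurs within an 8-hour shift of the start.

0.7999

Over the interval, μ = 0.84 × 8 = 6.72 (an 8-hour shift = 8 hours).
The fifth arrival falls in the interval iff at least 5 events occur there: P(S_5 ≤ t) = P(N ≥ 5) = 1 − P(N ≤ 4) ≈ 0.7999.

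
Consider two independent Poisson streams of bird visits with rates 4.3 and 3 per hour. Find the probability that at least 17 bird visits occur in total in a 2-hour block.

Independent Poisson processes superpose: combined rate λ = 4.3 + 3 = 7.3 per hour.
Over the interval, μ = 7.3 × 2 = 14.6 (a 2-hour block = 2 hours).
P(N ≥ 17) = 1 − P(N ≤ 16) ≈ 0.2980.

0.2980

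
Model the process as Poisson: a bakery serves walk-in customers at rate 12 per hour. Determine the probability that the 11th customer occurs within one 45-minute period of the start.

0.2940

Over the interval, μ = 12 × 0.75 = 9 (a 45-minute period = 0.75 hours).
The 11th arrival falls in the interval iff at least 11 events occur there: P(S_11 ≤ t) = P(N ≥ 11) = 1 − P(N ≤ 10) ≈ 0.2940.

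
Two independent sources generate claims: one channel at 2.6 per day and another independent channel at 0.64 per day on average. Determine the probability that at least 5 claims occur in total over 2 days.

0.7741

Independent Poisson processes superpose: combined rate λ = 2.6 + 0.64 = 3.24 per day.
Over the interval, μ = 3.24 × 2 = 6.48 (2 days).
P(N ≥ 5) = 1 − P(N ≤ 4) ≈ 0.7741.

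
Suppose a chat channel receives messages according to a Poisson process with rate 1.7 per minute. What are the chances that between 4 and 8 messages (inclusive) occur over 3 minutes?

0.6739

Over the interval, μ = 1.7 × 3 = 5.1 (3 minutes).
P(4 ≤ N ≤ 8) = Σ_{j=4}^{8} e^(−5.1) · 5.1^j/j! ≈ 0.6739.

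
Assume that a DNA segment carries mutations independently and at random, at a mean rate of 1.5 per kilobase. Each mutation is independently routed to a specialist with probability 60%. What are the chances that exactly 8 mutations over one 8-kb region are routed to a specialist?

Thinning: the mutations that are routed to a specialist themselves form a Poisson process with rate 0.6 × 1.5 = 0.9 per kilobase.
Over the interval, μ = 0.9 × 8 = 7.2 (an 8-kb region = 8 kilobases).
P(N = 8) = e^(−7.2) · 7.2^8/8! ≈ 0.1337.

0.1337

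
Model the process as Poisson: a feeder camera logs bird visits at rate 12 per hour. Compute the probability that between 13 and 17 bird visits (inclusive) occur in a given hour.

With mean μ = 12 per hour,
P(13 ≤ N ≤ 17) = Σ_{j=13}^{17} e^(−12) · 12^j/j! ≈ 0.3611.

0.3611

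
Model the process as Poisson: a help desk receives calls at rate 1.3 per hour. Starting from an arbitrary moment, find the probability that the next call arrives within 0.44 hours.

Inter-arrival times are exponential with rate λ = 1.3 per hour.
P(T ≤ 0.44) = 1 − e^(−λt) = 1 − e^(−1.3 × 0.44) = 1 − e^(−0.572) ≈ 0.4356.

0.4356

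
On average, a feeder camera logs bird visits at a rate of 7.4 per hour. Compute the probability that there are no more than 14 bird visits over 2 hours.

0.4863

Over the interval, μ = 7.4 × 2 = 14.8 (2 hours).
P(N ≤ 14) = Σ_{j=0}^{14} e^(−μ) μ^j/j! ≈ 0.4863.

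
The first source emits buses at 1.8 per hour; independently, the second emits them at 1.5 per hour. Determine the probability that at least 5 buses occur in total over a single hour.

0.2374

Independent Poisson processes superpose: combined rate λ = 1.8 + 1.5 = 3.3 per hour.
So μ = 3.3.
P(N ≥ 5) = 1 − P(N ≤ 4) ≈ 0.2374.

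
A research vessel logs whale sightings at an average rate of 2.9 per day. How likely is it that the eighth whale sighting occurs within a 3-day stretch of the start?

Over the interval, μ = 2.9 × 3 = 8.7 (a 3-day stretch = 3 days).
The eighth arrival falls in the interval iff at least 8 events occur there: P(S_8 ≤ t) = P(N ≥ 8) = 1 − P(N ≤ 7) ≈ 0.6398.

0.6398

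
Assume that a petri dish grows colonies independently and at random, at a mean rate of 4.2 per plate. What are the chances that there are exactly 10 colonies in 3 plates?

Over the interval, μ = 4.2 × 3 = 12.6 (3 plates).
P(N = 10) = e^(−μ) μ^10/10! = e^(−12.6) · 12.6^10/3628800 ≈ 0.0937.

0.0937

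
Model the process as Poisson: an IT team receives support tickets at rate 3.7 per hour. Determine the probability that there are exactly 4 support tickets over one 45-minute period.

Over the interval, μ = 3.7 × 0.75 = 2.775 (a 45-minute period = 0.75 hours).
P(N = 4) = e^(−μ) μ^4/4! = e^(−2.775) · 2.775^4/24 ≈ 0.1541.

0.1541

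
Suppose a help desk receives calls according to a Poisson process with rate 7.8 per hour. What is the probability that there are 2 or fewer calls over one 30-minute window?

0.2531

Over the interval, μ = 7.8 × 0.5 = 3.9 (a 30-minute window = 0.5 hours).
P(N ≤ 2) = Σ_{j=0}^{2} e^(−μ) μ^j/j! ≈ 0.2531.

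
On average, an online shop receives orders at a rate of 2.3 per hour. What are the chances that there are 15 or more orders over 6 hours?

Over the interval, μ = 2.3 × 6 = 13.8 (6 hours).
P(N ≥ 15) = 1 − P(N ≤ 14) = 1 − Σ_{j=0}^{14} e^(−μ) μ^j/j! ≈ 0.4084.

0.4084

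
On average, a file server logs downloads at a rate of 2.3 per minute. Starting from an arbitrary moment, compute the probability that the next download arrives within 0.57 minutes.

Inter-arrival times are exponential with rate λ = 2.3 per minute.
P(T ≤ 0.57) = 1 − e^(−λt) = 1 − e^(−2.3 × 0.57) = 1 − e^(−1.311) ≈ 0.7304.

0.7304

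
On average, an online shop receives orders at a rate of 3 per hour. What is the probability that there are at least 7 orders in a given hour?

0.0335

With mean μ = 3 per hour,
P(N ≥ 7) = 1 − P(N ≤ 6) = 1 − Σ_{j=0}^{6} e^(−μ) μ^j/j! ≈ 0.0335.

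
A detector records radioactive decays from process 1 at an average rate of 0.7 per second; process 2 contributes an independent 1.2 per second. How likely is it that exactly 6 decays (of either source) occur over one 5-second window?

Independent Poisson processes superpose: combined rate λ = 0.7 + 1.2 = 1.9 per second.
Over the interval, μ = 1.9 × 5 = 9.5 (a 5-second window = 5 seconds).
P(N = 6) = e^(−9.5) · 9.5^6/6! ≈ 0.0764.

0.0764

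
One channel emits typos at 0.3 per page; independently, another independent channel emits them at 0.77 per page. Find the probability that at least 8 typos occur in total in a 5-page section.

0.1724

Independent Poisson processes superpose: combined rate λ = 0.3 + 0.77 = 1.07 per page.
Over the interval, μ = 1.07 × 5 = 5.35 (a 5-page section = 5 pages).
P(N ≥ 8) = 1 − P(N ≤ 7) ≈ 0.1724.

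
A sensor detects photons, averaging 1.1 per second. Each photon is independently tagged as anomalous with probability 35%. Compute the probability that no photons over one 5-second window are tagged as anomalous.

0.1459

Thinning: the photons that are tagged as anomalous themselves form a Poisson process with rate 0.35 × 1.1 = 0.385 per second.
Over the interval, μ = 0.385 × 5 = 1.925 (a 5-second window = 5 seconds).
P(N = 0) = e^(−1.925) · 1.925^0/0! ≈ 0.1459.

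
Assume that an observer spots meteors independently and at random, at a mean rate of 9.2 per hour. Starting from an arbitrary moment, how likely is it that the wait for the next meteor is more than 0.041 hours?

0.6858

The wait for the next event is exponential with rate λ = 9.2 per hour.
P(T > 0.041) = e^(−λt) = e^(−9.2 × 0.041) = e^(−0.3772) ≈ 0.6858.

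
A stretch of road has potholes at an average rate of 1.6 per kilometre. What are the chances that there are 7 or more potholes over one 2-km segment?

Over the interval, μ = 1.6 × 2 = 3.2 (a 2-km segment = 2 kilometres).
P(N ≥ 7) = 1 − P(N ≤ 6) = 1 − Σ_{j=0}^{6} e^(−μ) μ^j/j! ≈ 0.0446.

0.0446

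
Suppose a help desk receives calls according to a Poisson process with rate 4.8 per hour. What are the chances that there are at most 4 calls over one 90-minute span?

0.1555

Over the interval, μ = 4.8 × 1.5 = 7.2 (a 90-minute span = 1.5 hours).
P(N ≤ 4) = Σ_{j=0}^{4} e^(−μ) μ^j/j! ≈ 0.1555.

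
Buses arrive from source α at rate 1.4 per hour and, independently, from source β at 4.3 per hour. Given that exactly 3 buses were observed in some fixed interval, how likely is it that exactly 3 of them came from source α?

Given the total, each event is independently from source α with probability p = λ_α/(λ_α+λ_β) = 1.4/5.7 ≈ 0.2456.
So K ~ Binomial(3, 1.4/5.7): P(K = 3) = C(3,3) · (1.4/5.7)^3 · (4.3/5.7)^0 ≈ 0.0148.

0.0148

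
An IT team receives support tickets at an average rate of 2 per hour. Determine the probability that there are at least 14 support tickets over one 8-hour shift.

Over the interval, μ = 2 × 8 = 16 (an 8-hour shift = 8 hours).
P(N ≥ 14) = 1 − P(N ≤ 13) = 1 − Σ_{j=0}^{13} e^(−μ) μ^j/j! ≈ 0.7255.

0.7255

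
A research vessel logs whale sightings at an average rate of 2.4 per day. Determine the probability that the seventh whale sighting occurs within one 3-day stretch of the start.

Over the interval, μ = 2.4 × 3 = 7.2 (a 3-day stretch = 3 days).
The seventh arrival falls in the interval iff at least 7 events occur there: P(S_7 ≤ t) = P(N ≥ 7) = 1 − P(N ≤ 6) ≈ 0.5796.

0.5796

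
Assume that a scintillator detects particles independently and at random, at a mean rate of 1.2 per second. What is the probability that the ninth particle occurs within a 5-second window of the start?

Over the interval, μ = 1.2 × 5 = 6 (a 5-second window = 5 seconds).
The ninth arrival falls in the interval iff at least 9 events occur there: P(S_9 ≤ t) = P(N ≥ 9) = 1 − P(N ≤ 8) ≈ 0.1528.

0.1528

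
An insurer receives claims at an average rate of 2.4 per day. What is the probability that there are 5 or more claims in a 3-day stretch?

Over the interval, μ = 2.4 × 3 = 7.2 (a 3-day stretch = 3 days).
P(N ≥ 5) = 1 − P(N ≤ 4) = 1 − Σ_{j=0}^{4} e^(−μ) μ^j/j! ≈ 0.8445.

0.8445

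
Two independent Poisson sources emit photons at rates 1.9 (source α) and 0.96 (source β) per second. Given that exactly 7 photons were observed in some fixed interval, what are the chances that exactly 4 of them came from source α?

0.2578

Given the total, each event is independently from source α with probability p = λ_α/(λ_α+λ_β) = 1.9/2.86 ≈ 0.6643.
So K ~ Binomial(7, 1.9/2.86): P(K = 4) = C(7,4) · (1.9/2.86)^4 · (0.96/2.86)^3 ≈ 0.2578.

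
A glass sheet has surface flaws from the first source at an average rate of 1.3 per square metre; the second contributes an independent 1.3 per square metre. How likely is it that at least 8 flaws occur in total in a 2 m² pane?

Independent Poisson processes superpose: combined rate λ = 1.3 + 1.3 = 2.6 per square metre.
Over the interval, μ = 2.6 × 2 = 5.2 (a 2 m² pane = 2 square metres).
P(N ≥ 8) = 1 − P(N ≤ 7) ≈ 0.1551.

0.1551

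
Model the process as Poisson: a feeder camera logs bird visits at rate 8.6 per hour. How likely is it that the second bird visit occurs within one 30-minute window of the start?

0.9281

Over the interval, μ = 8.6 × 0.5 = 4.3 (a 30-minute window = 0.5 hours).
The second arrival falls in the interval iff at least 2 events occur there: P(S_2 ≤ t) = P(N ≥ 2) = 1 − P(N ≤ 1) ≈ 0.9281.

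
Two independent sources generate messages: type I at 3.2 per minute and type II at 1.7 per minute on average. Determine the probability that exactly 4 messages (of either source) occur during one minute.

0.1789

Independent Poisson processes superpose: combined rate λ = 3.2 + 1.7 = 4.9 per minute.
So μ = 4.9.
P(N = 4) = e^(−4.9) · 4.9^4/4! ≈ 0.1789.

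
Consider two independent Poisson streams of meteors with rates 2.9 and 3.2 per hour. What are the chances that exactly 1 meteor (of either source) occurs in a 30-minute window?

Independent Poisson processes superpose: combined rate λ = 2.9 + 3.2 = 6.1 per hour.
Over the interval, μ = 6.1 × 0.5 = 3.05 (a 30-minute window = 0.5 hours).
P(N = 1) = e^(−3.05) · 3.05^1/1! ≈ 0.1444.

0.1444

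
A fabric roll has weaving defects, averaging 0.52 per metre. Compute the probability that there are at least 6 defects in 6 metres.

Over the interval, μ = 0.52 × 6 = 3.12 (6 metres).
P(N ≥ 6) = 1 − P(N ≤ 5) = 1 − Σ_{j=0}^{5} e^(−μ) μ^j/j! ≈ 0.0965.

0.0965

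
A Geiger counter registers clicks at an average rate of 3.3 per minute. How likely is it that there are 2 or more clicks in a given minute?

With mean μ = 3.3 per minute,
P(N ≥ 2) = 1 − P(N ≤ 1) = 1 − Σ_{j=0}^{1} e^(−μ) μ^j/j! ≈ 0.8414.

0.8414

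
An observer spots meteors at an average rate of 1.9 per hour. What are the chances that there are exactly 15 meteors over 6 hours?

Over the interval, μ = 1.9 × 6 = 11.4 (6 hours).
P(N = 15) = e^(−μ) μ^15/15! = e^(−11.4) · 11.4^15/1307674368000 ≈ 0.0611.

0.0611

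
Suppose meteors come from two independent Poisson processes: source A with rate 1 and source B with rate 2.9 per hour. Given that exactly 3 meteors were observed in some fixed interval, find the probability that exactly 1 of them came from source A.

0.4253

Given the total, each event is independently from source A with probability p = λ_A/(λ_A+λ_B) = 1/3.9 ≈ 0.2564.
So K ~ Binomial(3, 1/3.9): P(K = 1) = C(3,1) · (1/3.9)^1 · (2.9/3.9)^2 ≈ 0.4253.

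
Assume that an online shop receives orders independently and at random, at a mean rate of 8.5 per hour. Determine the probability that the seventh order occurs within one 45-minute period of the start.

0.4537

Over the interval, μ = 8.5 × 0.75 = 6.375 (a 45-minute period = 0.75 hours).
The seventh arrival falls in the interval iff at least 7 events occur there: P(S_7 ≤ t) = P(N ≥ 7) = 1 − P(N ≤ 6) ≈ 0.4537.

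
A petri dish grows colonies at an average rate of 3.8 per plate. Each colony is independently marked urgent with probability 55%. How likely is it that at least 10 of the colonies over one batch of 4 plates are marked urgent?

Thinning: the colonies that are marked urgent themselves form a Poisson process with rate 0.55 × 3.8 = 2.09 per plate.
Over the interval, μ = 2.09 × 4 = 8.36 (a batch of 4 plates = 4 plates).
P(N ≥ 10) = 1 − P(N ≤ 9) ≈ 0.3289.

0.3289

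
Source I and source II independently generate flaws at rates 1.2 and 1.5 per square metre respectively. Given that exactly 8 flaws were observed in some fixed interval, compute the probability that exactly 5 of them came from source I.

Given the total, each event is independently from source I with probability p = λ_I/(λ_I+λ_II) = 1.2/2.7 ≈ 0.4444.
So K ~ Binomial(8, 1.2/2.7): P(K = 5) = C(8,5) · (1.2/2.7)^5 · (1.5/2.7)^3 ≈ 0.1665.

0.1665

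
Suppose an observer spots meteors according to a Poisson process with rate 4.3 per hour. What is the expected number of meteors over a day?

E[N] = λt = 4.3 × 24 = 103.2 (a day = 24 hours).

103.2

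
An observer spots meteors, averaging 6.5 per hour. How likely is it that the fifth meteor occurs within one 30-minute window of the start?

0.2283

Over the interval, μ = 6.5 × 0.5 = 3.25 (a 30-minute window = 0.5 hours).
The fifth arrival falls in the interval iff at least 5 events occur there: P(S_5 ≤ t) = P(N ≥ 5) = 1 − P(N ≤ 4) ≈ 0.2283.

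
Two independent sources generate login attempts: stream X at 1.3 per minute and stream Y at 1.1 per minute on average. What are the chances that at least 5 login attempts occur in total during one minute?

0.0959

Independent Poisson processes superpose: combined rate λ = 1.3 + 1.1 = 2.4 per minute.
So μ = 2.4.
P(N ≥ 5) = 1 − P(N ≤ 4) ≈ 0.0959.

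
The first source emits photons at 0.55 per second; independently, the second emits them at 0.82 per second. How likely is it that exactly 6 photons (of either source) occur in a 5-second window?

0.1520

Independent Poisson processes superpose: combined rate λ = 0.55 + 0.82 = 1.37 per second.
Over the interval, μ = 1.37 × 5 = 6.85 (a 5-second window = 5 seconds).
P(N = 6) = e^(−6.85) · 6.85^6/6! ≈ 0.1520.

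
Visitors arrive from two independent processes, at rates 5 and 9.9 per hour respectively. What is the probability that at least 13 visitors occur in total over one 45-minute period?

0.3306

Independent Poisson processes superpose: combined rate λ = 5 + 9.9 = 14.9 per hour.
Over the interval, μ = 14.9 × 0.75 = 11.175 (a 45-minute period = 0.75 hours).
P(N ≥ 13) = 1 − P(N ≤ 12) ≈ 0.3306.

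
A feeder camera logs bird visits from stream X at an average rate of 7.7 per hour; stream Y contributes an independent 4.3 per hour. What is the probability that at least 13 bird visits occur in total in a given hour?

Independent Poisson processes superpose: combined rate λ = 7.7 + 4.3 = 12 per hour.
So μ = 12.
P(N ≥ 13) = 1 − P(N ≤ 12) ≈ 0.4240.

0.4240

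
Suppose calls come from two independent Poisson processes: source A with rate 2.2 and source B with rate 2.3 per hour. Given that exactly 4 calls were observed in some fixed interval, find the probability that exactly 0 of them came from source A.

0.0682

Given the total, each event is independently from source A with probability p = λ_A/(λ_A+λ_B) = 2.2/4.5 ≈ 0.4889.
So K ~ Binomial(4, 2.2/4.5): P(K = 0) = C(4,0) · (2.2/4.5)^0 · (2.3/4.5)^4 ≈ 0.0682.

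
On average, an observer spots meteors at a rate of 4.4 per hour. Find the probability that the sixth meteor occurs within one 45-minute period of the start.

0.1171

Over the interval, μ = 4.4 × 0.75 = 3.3 (a 45-minute period = 0.75 hours).
The sixth arrival falls in the interval iff at least 6 events occur there: P(S_6 ≤ t) = P(N ≥ 6) = 1 − P(N ≤ 5) ≈ 0.1171.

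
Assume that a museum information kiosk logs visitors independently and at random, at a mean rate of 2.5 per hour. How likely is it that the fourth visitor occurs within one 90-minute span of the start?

Over the interval, μ = 2.5 × 1.5 = 3.75 (a 90-minute span = 1.5 hours).
The fourth arrival falls in the interval iff at least 4 events occur there: P(S_4 ≤ t) = P(N ≥ 4) = 1 − P(N ≤ 3) ≈ 0.5162.

0.5162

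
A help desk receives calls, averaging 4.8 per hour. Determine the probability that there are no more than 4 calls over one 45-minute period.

Over the interval, μ = 4.8 × 0.75 = 3.6 (a 45-minute period = 0.75 hours).
P(N ≤ 4) = Σ_{j=0}^{4} e^(−μ) μ^j/j! ≈ 0.7064.

0.7064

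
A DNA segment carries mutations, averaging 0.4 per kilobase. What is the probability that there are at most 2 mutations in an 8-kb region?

Over the interval, μ = 0.4 × 8 = 3.2 (an 8-kb region = 8 kilobases).
P(N ≤ 2) = Σ_{j=0}^{2} e^(−μ) μ^j/j! ≈ 0.3799.

0.3799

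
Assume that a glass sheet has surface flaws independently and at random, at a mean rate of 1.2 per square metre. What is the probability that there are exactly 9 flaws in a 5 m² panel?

Over the interval, μ = 1.2 × 5 = 6 (a 5 m² panel = 5 square metres).
P(N = 9) = e^(−μ) μ^9/9! = e^(−6) · 6^9/362880 ≈ 0.0688.

0.0688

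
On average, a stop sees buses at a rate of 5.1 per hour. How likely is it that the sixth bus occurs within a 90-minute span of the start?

Over the interval, μ = 5.1 × 1.5 = 7.65 (a 90-minute span = 1.5 hours).
The sixth arrival falls in the interval iff at least 6 events occur there: P(S_6 ≤ t) = P(N ≥ 6) = 1 − P(N ≤ 5) ≈ 0.7746.

0.7746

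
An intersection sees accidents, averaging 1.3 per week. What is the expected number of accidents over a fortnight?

2.6

E[N] = λt = 1.3 × 2 = 2.6 (a fortnight = 2 weeks).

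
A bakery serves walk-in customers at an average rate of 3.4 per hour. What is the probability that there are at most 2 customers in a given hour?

With mean μ = 3.4 per hour,
P(N ≤ 2) = Σ_{j=0}^{2} e^(−μ) μ^j/j! ≈ 0.3397.

0.3397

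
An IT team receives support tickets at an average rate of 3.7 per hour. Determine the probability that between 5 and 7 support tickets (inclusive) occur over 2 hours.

0.3998

Over the interval, μ = 3.7 × 2 = 7.4 (2 hours).
P(5 ≤ N ≤ 7) = Σ_{j=5}^{7} e^(−7.4) · 7.4^j/j! ≈ 0.3998.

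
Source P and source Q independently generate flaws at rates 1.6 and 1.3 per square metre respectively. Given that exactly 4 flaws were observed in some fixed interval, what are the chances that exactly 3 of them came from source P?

0.3011

Given the total, each event is independently from source P with probability p = λ_P/(λ_P+λ_Q) = 1.6/2.9 ≈ 0.5517.
So K ~ Binomial(4, 1.6/2.9): P(K = 3) = C(4,3) · (1.6/2.9)^3 · (1.3/2.9)^1 ≈ 0.3011.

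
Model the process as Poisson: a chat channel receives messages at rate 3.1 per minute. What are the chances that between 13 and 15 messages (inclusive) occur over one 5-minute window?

0.2887

Over the interval, μ = 3.1 × 5 = 15.5 (a 5-minute window = 5 minutes).
P(13 ≤ N ≤ 15) = Σ_{j=13}^{15} e^(−15.5) · 15.5^j/j! ≈ 0.2887.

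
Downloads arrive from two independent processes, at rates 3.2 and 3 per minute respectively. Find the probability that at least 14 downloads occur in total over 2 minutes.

0.3613

Independent Poisson processes superpose: combined rate λ = 3.2 + 3 = 6.2 per minute.
Over the interval, μ = 6.2 × 2 = 12.4 (2 minutes).
P(N ≥ 14) = 1 − P(N ≤ 13) ≈ 0.3613.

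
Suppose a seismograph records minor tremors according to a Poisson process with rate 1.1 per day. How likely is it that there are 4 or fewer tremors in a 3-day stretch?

Over the interval, μ = 1.1 × 3 = 3.3 (a 3-day stretch = 3 days).
P(N ≤ 4) = Σ_{j=0}^{4} e^(−μ) μ^j/j! ≈ 0.7626.

0.7626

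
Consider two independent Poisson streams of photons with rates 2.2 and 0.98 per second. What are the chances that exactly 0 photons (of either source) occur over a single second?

0.0416

Independent Poisson processes superpose: combined rate λ = 2.2 + 0.98 = 3.18 per second.
So μ = 3.18.
P(N = 0) = e^(−3.18) · 3.18^0/0! ≈ 0.0416.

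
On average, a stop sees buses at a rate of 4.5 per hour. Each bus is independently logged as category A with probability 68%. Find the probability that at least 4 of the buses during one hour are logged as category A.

0.3662

Thinning: the buses that are logged as category A themselves form a Poisson process with rate 0.68 × 4.5 = 3.06 per hour.
So μ = 3.06.
P(N ≥ 4) = 1 − P(N ≤ 3) ≈ 0.3662.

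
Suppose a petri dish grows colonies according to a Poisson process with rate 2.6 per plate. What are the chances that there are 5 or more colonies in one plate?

0.1226

With mean μ = 2.6 per plate,
P(N ≥ 5) = 1 − P(N ≤ 4) = 1 − Σ_{j=0}^{4} e^(−μ) μ^j/j! ≈ 0.1226.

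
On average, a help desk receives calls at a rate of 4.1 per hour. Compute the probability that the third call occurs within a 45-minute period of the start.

0.5934

Over the interval, μ = 4.1 × 0.75 = 3.075 (a 45-minute period = 0.75 hours).
The third arrival falls in the interval iff at least 3 events occur there: P(S_3 ≤ t) = P(N ≥ 3) = 1 − P(N ≤ 2) ≈ 0.5934.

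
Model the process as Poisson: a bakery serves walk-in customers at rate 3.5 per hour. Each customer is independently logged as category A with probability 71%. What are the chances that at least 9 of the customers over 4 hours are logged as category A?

0.6604

Thinning: the customers that are logged as category A themselves form a Poisson process with rate 0.71 × 3.5 = 2.485 per hour.
Over the interval, μ = 2.485 × 4 = 9.94 (4 hours).
P(N ≥ 9) = 1 − P(N ≤ 8) ≈ 0.6604.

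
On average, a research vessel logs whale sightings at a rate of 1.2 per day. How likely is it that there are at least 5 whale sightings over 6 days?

Over the interval, μ = 1.2 × 6 = 7.2 (6 days).
P(N ≥ 5) = 1 − P(N ≤ 4) = 1 − Σ_{j=0}^{4} e^(−μ) μ^j/j! ≈ 0.8445.

0.8445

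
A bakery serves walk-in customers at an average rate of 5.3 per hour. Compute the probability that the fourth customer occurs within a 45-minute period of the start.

Over the interval, μ = 5.3 × 0.75 = 3.975 (a 45-minute period = 0.75 hours).
The fourth arrival falls in the interval iff at least 4 events occur there: P(S_4 ≤ t) = P(N ≥ 4) = 1 − P(N ≤ 3) ≈ 0.5616.

0.5616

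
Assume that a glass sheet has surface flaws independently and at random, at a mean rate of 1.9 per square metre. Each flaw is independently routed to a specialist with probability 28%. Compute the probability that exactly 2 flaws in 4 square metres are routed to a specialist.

0.2696

Thinning: the flaws that are routed to a specialist themselves form a Poisson process with rate 0.28 × 1.9 = 0.532 per square metre.
Over the interval, μ = 0.532 × 4 = 2.128 (4 square metres).
P(N = 2) = e^(−2.128) · 2.128^2/2! ≈ 0.2696.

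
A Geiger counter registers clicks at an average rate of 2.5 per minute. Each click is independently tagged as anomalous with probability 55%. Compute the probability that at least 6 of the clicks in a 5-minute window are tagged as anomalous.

Thinning: the clicks that are tagged as anomalous themselves form a Poisson process with rate 0.55 × 2.5 = 1.375 per minute.
Over the interval, μ = 1.375 × 5 = 6.875 (a 5-minute window = 5 minutes).
P(N ≥ 6) = 1 − P(N ≤ 5) ≈ 0.6830.

0.6830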